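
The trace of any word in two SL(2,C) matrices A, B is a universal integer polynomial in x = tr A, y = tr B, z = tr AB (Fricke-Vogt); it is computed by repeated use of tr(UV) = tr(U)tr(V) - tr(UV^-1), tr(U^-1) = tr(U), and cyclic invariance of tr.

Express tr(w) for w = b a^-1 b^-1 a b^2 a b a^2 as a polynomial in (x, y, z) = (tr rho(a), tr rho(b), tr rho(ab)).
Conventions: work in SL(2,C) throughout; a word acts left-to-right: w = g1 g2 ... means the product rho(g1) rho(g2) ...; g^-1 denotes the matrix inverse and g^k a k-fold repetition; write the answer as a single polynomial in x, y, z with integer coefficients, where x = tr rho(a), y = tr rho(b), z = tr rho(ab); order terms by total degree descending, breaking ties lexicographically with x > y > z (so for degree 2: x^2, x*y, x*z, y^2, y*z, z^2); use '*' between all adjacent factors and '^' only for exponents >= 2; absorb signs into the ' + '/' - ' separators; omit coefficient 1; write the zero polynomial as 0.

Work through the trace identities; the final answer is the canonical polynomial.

-x^2*y^2*z^3 + 2*x^3*y*z^2 + 2*x*y^3*z^2 + x*y*z^4 - x^4*z - 2*x^2*y^2*z - x^2*z^3 - y^4*z - y^2*z^3 - 3*x*y*z^2 + 3*x^2*z + 3*y^2*z + z

trace(a b a b) = trace(a b)*trace(a b) - trace(1)  (split on a) = z^2 - 2
trace(a b a) = trace(a)*trace(b a) - trace(b)  (reduce the a square) = x*z - y
reduce: trace(b^2 a b a) = trace(b)*trace(a b a b) - trace(a b a)  (reduce the b square) = y*z^2 - x*z - y
reduce: trace(b a b) = trace(b)*trace(a b) - trace(a)  (reduce the b square) = y*z - x
trace(b^2 a b) = trace(b)*trace(b a b) - trace(b a)  (reduce the b square) = y^2*z - x*y - z
so trace(b a b a^2 b) = trace(a)*trace(b^2 a b a) - trace(b^2 a b)  (reduce the a square) = x*y*z^2 - x^2*z - y^2*z + z
reduce: trace(b a b a^2) = trace(a)*trace(b a b a) - trace(b a b)  (reduce the a square) = x*z^2 - y*z - x
reduce: trace(b^2 a b a^2 b) = trace(b)*trace(b a b a^2 b) - trace(b a b a^2)  (reduce the b square) = x*y^2*z^2 - x^2*y*z - y^3*z - x*z^2 + 2*y*z + x
reduce: trace(a b a b a b) = trace(b a)*trace(b a b a) - trace(b^-1 a^-1)  (split on b) = z^3 - 3*z
reduce: trace(b^2 a b a b a) = trace(b)*trace(a b a b a b) - trace(a b a b a)  (reduce the b square) = y*z^3 - x*z^2 - 2*y*z + x
trace(b^2 a b a b) = trace(b)*trace(a b a b^2) - trace(a b a b)  (reduce the b square) = y^2*z^2 - x*y*z - y^2 - z^2 + 2
trace(a b a^2 b^2 a b) = trace(a)*trace(b^2 a b a b a) - trace(b^2 a b a b)  (reduce the a square) = x*y*z^3 - x^2*z^2 - y^2*z^2 - x*y*z + x^2 + y^2 + z^2 - 2
so trace(b^2) = trace(b)*trace(b) - trace(1)  (reduce the b square) = y^2 - 2
trace(a^2 b^2) = trace(a)*trace(b^2 a) - trace(b^2)  (reduce the a square) = x*y*z - x^2 - y^2 + 2
trace(b a^2 b^2) = trace(b)*trace(a^2 b^2) - trace(a^2 b)  (reduce the b square) = x*y^2*z - x^2*y - y^3 - x*z + 3*y
so trace(a b a^2 b^2 a) = trace(a)*trace(b a^2 b^2 a) - trace(b a^2 b^2)  (reduce the a square) = x^2*y*z^2 - x^3*z - 2*x*y^2*z + x^2*y + y^3 + 2*x*z - 3*y
reduce: trace(b a b^2 a b a^2 b) = trace(b)*trace(a b a^2 b^2 a b) - trace(a b a^2 b^2 a)  (reduce the b square) = x*y^2*z^3 - 2*x^2*y*z^2 - y^3*z^2 + x^3*z + x*y^2*z + y*z^2 - 2*x*z + y
trace(b a b a b a b a) = trace(a b a b a b)*trace(a b) - trace(b a b a)  (split on a) = z^4 - 4*z^2 + 2
trace(a b a^2 b a b a b) = trace(a)*trace(b a b a b a b a) - trace(b a b a b a b)  (reduce the a square) = x*z^4 - y*z^3 - 3*x*z^2 + 2*y*z + x
trace(b a b a^2 b a) = trace(a)*trace(b a b a b a) - trace(b a b a b)  (reduce the a square) = x*z^3 - y*z^2 - 2*x*z + y
so trace(a b a^2 b a b a) = trace(a)*trace(b a b a^2 b a) - trace(b a b a^2 b)  (reduce the a square) = x^2*z^3 - 2*x*y*z^2 - x^2*z + y^2*z + x*y - z
trace(b a b^2 a b a^2 b a) = trace(b)*trace(a b a^2 b a b a b) - trace(a b a^2 b a b a)  (reduce the b square) = x*y*z^4 - x^2*z^3 - y^2*z^3 - x*y*z^2 + x^2*z + y^2*z + z
trace(a b^2 a b a^2 b a^-1 b) = trace(b a b^2 a b a^2 b)*trace(a) - trace(b a b^2 a b a^2 b a)  (eliminate a^-1) = x^2*y^2*z^3 - 2*x^3*y*z^2 - x*y^3*z^2 - x*y*z^4 + x^4*z + x^2*y^2*z + x^2*z^3 + y^2*z^3 + 2*x*y*z^2 - 3*x^2*z - y^2*z + x*y - z
trace(b a^-1 b^-1 a b^2 a b a^2) = trace(a b^2 a b a^2 b a^-1)*trace(b) - trace(a b^2 a b a^2 b a^-1 b)  (eliminate b^-1) = -x^2*y^2*z^3 + 2*x^3*y*z^2 + 2*x*y^3*z^2 + x*y*z^4 - x^4*z - 2*x^2*y^2*z - x^2*z^3 - y^4*z - y^2*z^3 - 3*x*y*z^2 + 3*x^2*z + 3*y^2*z + z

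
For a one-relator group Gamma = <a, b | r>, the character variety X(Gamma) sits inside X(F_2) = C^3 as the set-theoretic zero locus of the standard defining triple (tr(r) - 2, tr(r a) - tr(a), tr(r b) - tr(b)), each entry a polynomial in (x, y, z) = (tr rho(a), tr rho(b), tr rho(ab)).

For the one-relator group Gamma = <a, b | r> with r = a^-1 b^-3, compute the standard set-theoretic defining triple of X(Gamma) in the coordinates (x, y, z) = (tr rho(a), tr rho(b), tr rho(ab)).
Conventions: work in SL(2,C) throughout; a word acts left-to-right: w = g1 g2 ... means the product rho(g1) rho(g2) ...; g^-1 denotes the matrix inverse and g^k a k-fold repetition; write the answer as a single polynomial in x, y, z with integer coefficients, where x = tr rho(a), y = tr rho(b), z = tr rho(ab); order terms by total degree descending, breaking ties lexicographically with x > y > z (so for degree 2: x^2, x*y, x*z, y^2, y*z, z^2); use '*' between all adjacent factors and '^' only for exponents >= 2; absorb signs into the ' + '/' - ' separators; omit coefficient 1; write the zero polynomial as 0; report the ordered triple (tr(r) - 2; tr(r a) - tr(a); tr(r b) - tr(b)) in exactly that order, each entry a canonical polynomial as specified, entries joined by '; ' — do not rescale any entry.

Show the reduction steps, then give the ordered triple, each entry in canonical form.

trace(a^-1) = trace(a) = x
trace(a^-1 b) = trace(b) trace(a) - trace(b a) = x*y - z
trace(a^-1 b^-1) = trace(a^-1) trace(b) - trace(a^-1 b) = z
trace(b^-2 a^-1) = trace(a^-1 b^-1) trace(b) - trace(a^-1) = y*z - x
trace(a^-1 b^-3) = trace(b^-2 a^-1) trace(b) - trace(b^-2 a^-1 b) = y^2*z - x*y - z
trace(b^-2) = trace(b^-1) trace(b) - trace(1) = y^2 - 2
trace(b^-3) = trace(b^-2) trace(b) - trace(b^-1) = y^3 - 3*y
assemble the triple (trace(r) - 2; trace(r a) - x; trace(r b) - y)

y^2*z - x*y - z - 2; y^3 - x - 3*y; y*z - x - y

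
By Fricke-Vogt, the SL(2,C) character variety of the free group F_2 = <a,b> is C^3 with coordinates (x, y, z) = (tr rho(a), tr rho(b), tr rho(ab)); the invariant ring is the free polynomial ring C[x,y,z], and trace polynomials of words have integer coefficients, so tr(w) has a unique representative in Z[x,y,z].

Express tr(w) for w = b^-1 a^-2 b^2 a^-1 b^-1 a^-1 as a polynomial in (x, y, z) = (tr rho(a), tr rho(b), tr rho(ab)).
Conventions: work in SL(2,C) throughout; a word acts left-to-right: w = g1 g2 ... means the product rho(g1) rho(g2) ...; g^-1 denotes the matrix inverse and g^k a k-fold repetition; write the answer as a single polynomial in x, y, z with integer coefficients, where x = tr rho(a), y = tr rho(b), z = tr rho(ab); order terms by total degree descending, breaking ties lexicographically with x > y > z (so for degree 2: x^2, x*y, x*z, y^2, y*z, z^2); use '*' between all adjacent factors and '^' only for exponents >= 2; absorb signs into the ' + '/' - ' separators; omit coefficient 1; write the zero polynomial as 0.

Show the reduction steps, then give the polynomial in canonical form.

trace(a^-1) = trace(a) = x
trace(a^2 b) = trace(a)*trace(b a) - trace(b)   [square of a] = x*z - y
trace(a^2) = trace(a)*trace(a) - trace(1)   [square of a] = x^2 - 2
trace(a b^2 a) = trace(b)*trace(a^2 b) - trace(a^2)   [square of b] = x*y*z - x^2 - y^2 + 2
trace(a b a b) = trace(b a)*trace(b a) - trace(1)   [split at a repeated b] = z^2 - 2
trace(a b^2 a b) = trace(b)*trace(a b a b) - trace(a b a)   [square of b] = y*z^2 - x*z - y
trace(b^2 a b^-1 a) = trace(a b^2 a)*trace(b) - trace(a b^2 a b)   [inverse elimination on b] = x*y^2*z - x^2*y - y^3 - y*z^2 + x*z + 3*y
trace(b^-1 a^-1 b^2 a) = trace(b^2 a b^-1)*trace(a) - trace(b^2 a b^-1 a)   [inverse elimination on a] = -x*y^2*z + x^2*y + y^3 + y*z^2 - 3*y
trace(b^2) = trace(b)*trace(b) - trace(1)   [square of b] = y^2 - 2
trace(b^-2 a^-1 b^2 a) = trace(b^-1 a^-1 b^2 a)*trace(b) - trace(b^-1 a^-1 b^2 a b)   [inverse elimination on b] = -x*y^3*z + x^2*y^2 + y^4 + y^2*z^2 - 4*y^2 + 2
trace(b^-1 a^-1 b^2 a^-1 b^-1) = trace(b^-2 a^-1 b^2)*trace(a) - trace(b^-2 a^-1 b^2 a)   [inverse elimination on a] = x*y^3*z - x^2*y^2 - y^4 - y^2*z^2 + x^2 + 4*y^2 - 2
trace(b a b^-1 a) = trace(a b a)*trace(b) - trace(a b a b)   [inverse elimination on b] = x*y*z - y^2 - z^2 + 2
trace(a b^-1 a^-1 b) = trace(b a b^-1)*trace(a) - trace(b a b^-1 a)   [inverse elimination on a] = -x*y*z + x^2 + y^2 + z^2 - 2
trace(a b^3 a) = trace(b)*trace(b a^2 b) - trace(b a^2)   [square of b] = x*y^2*z - x^2*y - y^3 - x*z + 3*y
trace(a b^3 a b) = trace(b)*trace(a b a b^2) - trace(a b a b)   [square of b] = y^2*z^2 - x*y*z - y^2 - z^2 + 2
trace(b^2 a b^-1 a b) = trace(a b^3 a)*trace(b) - trace(a b^3 a b)   [inverse elimination on b] = x*y^3*z - x^2*y^2 - y^4 - y^2*z^2 + 4*y^2 + z^2 - 2
trace(a b^2) = trace(b)*trace(a b) - trace(a)   [square of b] = y*z - x
trace(b a b^2) = trace(b)*trace(a b^2) - trace(a b)   [square of b] = y^2*z - x*y - z
trace(a b a b^2 a) = trace(a)*trace(b a b^2 a) - trace(b a b^2)   [square of a] = x*y*z^2 - x^2*z - y^2*z + z
trace(a b a b a b) = trace(a b a b)*trace(a b) - trace(b a)   [split at a repeated a] = z^3 - 3*z
trace(a b a b a) = trace(a)*trace(b a b a) - trace(b a b)   [square of a] = x*z^2 - y*z - x
trace(a b a b^2 a b) = trace(b)*trace(a b a b a b) - trace(a b a b a)   [square of b] = y*z^3 - x*z^2 - 2*y*z + x
trace(b^2 a b^-1 a b a) = trace(a b a b^2 a)*trace(b) - trace(a b a b^2 a b)   [inverse elimination on b] = x*y^2*z^2 - x^2*y*z - y^3*z - y*z^3 + x*z^2 + 3*y*z - x
trace(a^-1 b^2 a b^-1 a b) = trace(b^2 a b^-1 a b)*trace(a) - trace(b^2 a b^-1 a b a)   [inverse elimination on a] = x^2*y^3*z - x^3*y^2 - x*y^4 - 2*x*y^2*z^2 + x^2*y*z + y^3*z + y*z^3 + 4*x*y^2 - 3*y*z - x
trace(b^-1 a b^-1 a^-1 b^2 a) = trace(a^-1 b^2 a b^-1 a)*trace(b) - trace(a^-1 b^2 a b^-1 a b)   [inverse elimination on b] = -x^2*y^3*z + x^3*y^2 + x*y^4 + 2*x*y^2*z^2 - x^2*y*z - y^3*z - y*z^3 - 4*x*y^2 + 4*y*z + x
trace(b^-1 a^-1 b^2 a^-1 b^-1 a) = trace(b^-1 a b^-1 a^-1 b^2)*trace(a) - trace(b^-1 a b^-1 a^-1 b^2 a)   [inverse elimination on a] = x^2*y^3*z - x^3*y^2 - x*y^4 - 2*x*y^2*z^2 + y^3*z + y*z^3 + x^3 + 5*x*y^2 + x*z^2 - 4*y*z - 3*x
trace(a^-1 b^2 a^-1 b^-1 a^-1 b^-1) = trace(b^-1 a^-1 b^2 a^-1 b^-1)*trace(a) - trace(b^-1 a^-1 b^2 a^-1 b^-1 a)   [inverse elimination on a] = x*y^2*z^2 - y^3*z - y*z^3 - x*y^2 - x*z^2 + 4*y*z + x
trace(b^-1 a^-2 b^2 a^-1 b^-1 a^-1) = trace(a^-1 b^2 a^-1 b^-1 a^-1 b^-1)*trace(a) - trace(a^-1 b^2 a^-1 b^-1 a^-1 b^-1 a)   [inverse elimination on a] = x^2*y^2*z^2 - x*y^3*z - x*y*z^3 - x^2*y^2 - x^2*z^2 + 3*x*y*z + x^2 + y^2 + z^2 - 2

x^2*y^2*z^2 - x*y^3*z - x*y*z^3 - x^2*y^2 - x^2*z^2 + 3*x*y*z + x^2 + y^2 + z^2 - 2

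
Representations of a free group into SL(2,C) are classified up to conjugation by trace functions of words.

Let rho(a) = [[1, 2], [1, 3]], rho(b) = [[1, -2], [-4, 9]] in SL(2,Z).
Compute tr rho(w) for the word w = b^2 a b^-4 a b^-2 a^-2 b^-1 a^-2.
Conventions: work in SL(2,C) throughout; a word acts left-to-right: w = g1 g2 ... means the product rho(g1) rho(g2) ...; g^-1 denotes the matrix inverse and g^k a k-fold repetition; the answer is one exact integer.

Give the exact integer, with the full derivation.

-149061975378

rho(b) = [[1, -2], [-4, 9]]
... * rho(b) = [[1, -2], [-4, 9]]  ->  [[9, -20], [-40, 89]]
... * rho(a) = [[1, 2], [1, 3]]  ->  [[-11, -42], [49, 187]]
... * rho(b^-1) = [[9, 2], [4, 1]]  ->  [[-267, -64], [1189, 285]]
... * rho(b^-1) = [[9, 2], [4, 1]]  ->  [[-2659, -598], [11841, 2663]]
... * rho(b^-1) = [[9, 2], [4, 1]]  ->  [[-26323, -5916], [117221, 26345]]
... * rho(b^-1) = [[9, 2], [4, 1]]  ->  [[-260571, -58562], [1160369, 260787]]
... * rho(a) = [[1, 2], [1, 3]]  ->  [[-319133, -696828], [1421156, 3103099]]
... * rho(b^-1) = [[9, 2], [4, 1]]  ->  [[-5659509, -1335094], [25202800, 5945411]]
... * rho(b^-1) = [[9, 2], [4, 1]]  ->  [[-56275957, -12654112], [250606844, 56351011]]
... * rho(a^-1) = [[3, -2], [-1, 1]]  ->  [[-156173759, 99897802], [695469521, -444862677]]
... * rho(a^-1) = [[3, -2], [-1, 1]]  ->  [[-568419079, 412245320], [2531271240, -1835801719]]
... * rho(b^-1) = [[9, 2], [4, 1]]  ->  [[-3466790431, -724592838], [15438234284, 3226740761]]
... * rho(a^-1) = [[3, -2], [-1, 1]]  ->  [[-9675778455, 6208988024], [43087962091, -27649727807]]
... * rho(a^-1) = [[3, -2], [-1, 1]]  ->  [[-35236323389, 25560544934], [156913614080, -113825651989]]
tr = -35236323389 + -113825651989 = -149061975378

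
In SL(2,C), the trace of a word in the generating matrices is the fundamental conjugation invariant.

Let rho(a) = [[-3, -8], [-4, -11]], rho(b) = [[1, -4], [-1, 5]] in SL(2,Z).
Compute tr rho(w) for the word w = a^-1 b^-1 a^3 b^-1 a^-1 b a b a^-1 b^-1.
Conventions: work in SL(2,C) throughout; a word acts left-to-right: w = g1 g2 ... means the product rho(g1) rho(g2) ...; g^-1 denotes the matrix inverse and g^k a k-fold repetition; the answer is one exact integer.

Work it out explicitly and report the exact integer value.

rho(a^-1) = [[-11, 8], [4, -3]]
... * rho(b^-1) = [[5, 4], [1, 1]]  ->  [[-47, -36], [17, 13]]
... * rho(a) = [[-3, -8], [-4, -11]]  ->  [[285, 772], [-103, -279]]
... * rho(a) = [[-3, -8], [-4, -11]]  ->  [[-3943, -10772], [1425, 3893]]
... * rho(a) = [[-3, -8], [-4, -11]]  ->  [[54917, 150036], [-19847, -54223]]
... * rho(b^-1) = [[5, 4], [1, 1]]  ->  [[424621, 369704], [-153458, -133611]]
... * rho(a^-1) = [[-11, 8], [4, -3]]  ->  [[-3192015, 2287856], [1153594, -826831]]
... * rho(b) = [[1, -4], [-1, 5]]  ->  [[-5479871, 24207340], [1980425, -8748531]]
... * rho(a) = [[-3, -8], [-4, -11]]  ->  [[-80389747, -222441772], [29052849, 80390441]]
... * rho(b) = [[1, -4], [-1, 5]]  ->  [[142052025, -790649872], [-51337592, 285740809]]
... * rho(a^-1) = [[-11, 8], [4, -3]]  ->  [[-4725171763, 3508365816], [1707676748, -1267923163]]
... * rho(b^-1) = [[5, 4], [1, 1]]  ->  [[-20117492999, -15392321236], [7270460577, 5562783829]]
tr = -20117492999 + 5562783829 = -14554709170

-14554709170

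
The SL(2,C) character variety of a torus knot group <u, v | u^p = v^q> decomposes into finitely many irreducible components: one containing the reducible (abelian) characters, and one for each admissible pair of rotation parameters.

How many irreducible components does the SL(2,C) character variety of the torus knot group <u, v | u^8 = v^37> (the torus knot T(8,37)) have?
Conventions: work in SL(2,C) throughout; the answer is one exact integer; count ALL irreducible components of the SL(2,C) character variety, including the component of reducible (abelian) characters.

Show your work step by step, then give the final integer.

127

Gamma = < u, v | u^8 = v^37 > (torus knot T(8,37)); the central element u^8 = v^37 acts as +I or -I in any irreducible SL(2,C) representation.
On an irreducible component, tr(u) is locked at 2*cos(pi*alpha/8) for some alpha in 1..7, and tr(v) at 2*cos(pi*beta/37) for some beta in 1..36.
The two central values (-1)^alpha I and (-1)^beta I must be the same matrix, so alpha and beta share a parity.
Enumerate parity-matched pairs: 4*18 odd-odd plus 3*18 even-even gives 126.
components with irreducible characters: 126; plus the single component of reducible (abelian) characters: total 127.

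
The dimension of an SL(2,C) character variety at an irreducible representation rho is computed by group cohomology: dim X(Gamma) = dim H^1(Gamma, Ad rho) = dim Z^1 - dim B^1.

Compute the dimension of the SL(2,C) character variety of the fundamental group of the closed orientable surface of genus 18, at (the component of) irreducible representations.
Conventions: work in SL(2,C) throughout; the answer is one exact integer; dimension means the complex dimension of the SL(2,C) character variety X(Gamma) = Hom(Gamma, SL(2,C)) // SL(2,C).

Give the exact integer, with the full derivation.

102

The genus-18 surface group: 2g = 36 generators, one relator prod [a_i, b_i].
Before the relator condition, cocycle space has dim 3*36 = 108.
H^2 = coker(d_2) is dual to H^0 = 0 at irreducible rho (Poincare duality), so d_2 is onto: dim Z^1 = 105.
dim B^1 = 3 (coboundaries, injective at irreducible rho).
dim X = dim H^1 = 105 - 3 = 102.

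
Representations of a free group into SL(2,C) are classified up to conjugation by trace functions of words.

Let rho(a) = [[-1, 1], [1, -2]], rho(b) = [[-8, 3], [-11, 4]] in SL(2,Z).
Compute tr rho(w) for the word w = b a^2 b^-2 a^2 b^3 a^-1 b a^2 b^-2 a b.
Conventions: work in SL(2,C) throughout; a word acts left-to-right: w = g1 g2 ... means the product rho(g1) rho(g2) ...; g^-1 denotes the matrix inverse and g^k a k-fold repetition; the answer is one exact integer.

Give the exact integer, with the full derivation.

rho(b) = [[-8, 3], [-11, 4]]
... * rho(a) = [[-1, 1], [1, -2]]  ->  [[11, -14], [15, -19]]
... * rho(a) = [[-1, 1], [1, -2]]  ->  [[-25, 39], [-34, 53]]
... * rho(b^-1) = [[4, -3], [11, -8]]  ->  [[329, -237], [447, -322]]
... * rho(b^-1) = [[4, -3], [11, -8]]  ->  [[-1291, 909], [-1754, 1235]]
... * rho(a) = [[-1, 1], [1, -2]]  ->  [[2200, -3109], [2989, -4224]]
... * rho(a) = [[-1, 1], [1, -2]]  ->  [[-5309, 8418], [-7213, 11437]]
... * rho(b) = [[-8, 3], [-11, 4]]  ->  [[-50126, 17745], [-68103, 24109]]
... * rho(b) = [[-8, 3], [-11, 4]]  ->  [[205813, -79398], [279625, -107873]]
... * rho(b) = [[-8, 3], [-11, 4]]  ->  [[-773126, 299847], [-1050397, 407383]]
... * rho(a^-1) = [[-2, -1], [-1, -1]]  ->  [[1246405, 473279], [1693411, 643014]]
... * rho(b) = [[-8, 3], [-11, 4]]  ->  [[-15177309, 5632331], [-20620442, 7652289]]
... * rho(a) = [[-1, 1], [1, -2]]  ->  [[20809640, -26441971], [28272731, -35925020]]
... * rho(a) = [[-1, 1], [1, -2]]  ->  [[-47251611, 73693582], [-64197751, 100122771]]
... * rho(b^-1) = [[4, -3], [11, -8]]  ->  [[621622958, -447793823], [844559477, -608388915]]
... * rho(b^-1) = [[4, -3], [11, -8]]  ->  [[-2439240221, 1717481710], [-3314040157, 2333432889]]
... * rho(a) = [[-1, 1], [1, -2]]  ->  [[4156721931, -5874203641], [5647473046, -7980905935]]
... * rho(b) = [[-8, 3], [-11, 4]]  ->  [[31362464603, -11026648771], [42610180917, -14981204602]]
tr = 31362464603 + -14981204602 = 16381260001

16381260001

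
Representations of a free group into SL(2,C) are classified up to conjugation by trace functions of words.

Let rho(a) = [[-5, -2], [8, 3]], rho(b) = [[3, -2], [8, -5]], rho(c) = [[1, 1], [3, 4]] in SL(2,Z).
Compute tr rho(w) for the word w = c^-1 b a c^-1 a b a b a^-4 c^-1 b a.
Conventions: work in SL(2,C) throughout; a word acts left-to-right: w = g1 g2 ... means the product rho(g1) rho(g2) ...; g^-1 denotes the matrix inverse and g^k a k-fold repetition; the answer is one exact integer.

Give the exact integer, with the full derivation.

-375223234

rho(c^-1) = [[4, -1], [-3, 1]]
... * rho(b) = [[3, -2], [8, -5]]  ->  [[4, -3], [-1, 1]]
... * rho(a) = [[-5, -2], [8, 3]]  ->  [[-44, -17], [13, 5]]
... * rho(c^-1) = [[4, -1], [-3, 1]]  ->  [[-125, 27], [37, -8]]
... * rho(a) = [[-5, -2], [8, 3]]  ->  [[841, 331], [-249, -98]]
... * rho(b) = [[3, -2], [8, -5]]  ->  [[5171, -3337], [-1531, 988]]
... * rho(a) = [[-5, -2], [8, 3]]  ->  [[-52551, -20353], [15559, 6026]]
... * rho(b) = [[3, -2], [8, -5]]  ->  [[-320477, 206867], [94885, -61248]]
... * rho(a^-1) = [[3, 2], [-8, -5]]  ->  [[-2616367, -1675289], [774639, 496010]]
... * rho(a^-1) = [[3, 2], [-8, -5]]  ->  [[5553211, 3143711], [-1644163, -930772]]
... * rho(a^-1) = [[3, 2], [-8, -5]]  ->  [[-8490055, -4612133], [2513687, 1365534]]
... * rho(a^-1) = [[3, 2], [-8, -5]]  ->  [[11426899, 6080555], [-3383211, -1800296]]
... * rho(c^-1) = [[4, -1], [-3, 1]]  ->  [[27465931, -5346344], [-8131956, 1582915]]
... * rho(b) = [[3, -2], [8, -5]]  ->  [[39627041, -28200142], [-11732548, 8349337]]
... * rho(a) = [[-5, -2], [8, 3]]  ->  [[-423736341, -163854508], [125457436, 48513107]]
tr = -423736341 + 48513107 = -375223234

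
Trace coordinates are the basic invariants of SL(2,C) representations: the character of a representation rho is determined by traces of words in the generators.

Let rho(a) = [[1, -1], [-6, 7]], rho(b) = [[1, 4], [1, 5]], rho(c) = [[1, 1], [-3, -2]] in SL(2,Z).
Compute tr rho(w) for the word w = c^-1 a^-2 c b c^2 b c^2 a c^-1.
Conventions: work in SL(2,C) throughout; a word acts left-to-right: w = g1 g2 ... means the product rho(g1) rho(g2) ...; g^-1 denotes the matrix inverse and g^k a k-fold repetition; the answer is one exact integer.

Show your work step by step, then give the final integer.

-77698

rho(c^-1) = [[-2, -1], [3, 1]]
... * rho(a^-1) = [[7, 1], [6, 1]]  ->  [[-20, -3], [27, 4]]
... * rho(a^-1) = [[7, 1], [6, 1]]  ->  [[-158, -23], [213, 31]]
... * rho(c) = [[1, 1], [-3, -2]]  ->  [[-89, -112], [120, 151]]
... * rho(b) = [[1, 4], [1, 5]]  ->  [[-201, -916], [271, 1235]]
... * rho(c) = [[1, 1], [-3, -2]]  ->  [[2547, 1631], [-3434, -2199]]
... * rho(c) = [[1, 1], [-3, -2]]  ->  [[-2346, -715], [3163, 964]]
... * rho(b) = [[1, 4], [1, 5]]  ->  [[-3061, -12959], [4127, 17472]]
... * rho(c) = [[1, 1], [-3, -2]]  ->  [[35816, 22857], [-48289, -30817]]
... * rho(c) = [[1, 1], [-3, -2]]  ->  [[-32755, -9898], [44162, 13345]]
... * rho(a) = [[1, -1], [-6, 7]]  ->  [[26633, -36531], [-35908, 49253]]
... * rho(c^-1) = [[-2, -1], [3, 1]]  ->  [[-162859, -63164], [219575, 85161]]
tr = -162859 + 85161 = -77698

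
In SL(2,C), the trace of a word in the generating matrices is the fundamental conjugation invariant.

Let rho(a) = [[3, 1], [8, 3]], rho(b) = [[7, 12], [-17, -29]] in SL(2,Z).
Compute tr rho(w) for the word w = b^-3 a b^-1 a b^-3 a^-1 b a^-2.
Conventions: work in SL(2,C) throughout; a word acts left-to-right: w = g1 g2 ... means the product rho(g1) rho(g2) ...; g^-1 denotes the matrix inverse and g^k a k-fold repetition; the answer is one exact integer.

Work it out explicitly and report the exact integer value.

-70656375499788

rho(b^-1) = [[-29, -12], [17, 7]]
... * rho(b^-1) = [[-29, -12], [17, 7]]  ->  [[637, 264], [-374, -155]]
... * rho(b^-1) = [[-29, -12], [17, 7]]  ->  [[-13985, -5796], [8211, 3403]]
... * rho(a) = [[3, 1], [8, 3]]  ->  [[-88323, -31373], [51857, 18420]]
... * rho(b^-1) = [[-29, -12], [17, 7]]  ->  [[2028026, 840265], [-1190713, -493344]]
... * rho(a) = [[3, 1], [8, 3]]  ->  [[12806198, 4548821], [-7518891, -2670745]]
... * rho(b^-1) = [[-29, -12], [17, 7]]  ->  [[-294049785, -121832629], [172645174, 71531477]]
... * rho(b^-1) = [[-29, -12], [17, 7]]  ->  [[6456289072, 2675769017], [-3790674937, -1571021749]]
... * rho(b^-1) = [[-29, -12], [17, 7]]  ->  [[-141744309799, -58745085745], [83222203440, 34490947001]]
... * rho(a^-1) = [[3, -1], [-8, 3]]  ->  [[44727756563, -34490947436], [-26260965688, 20250637563]]
... * rho(b) = [[7, 12], [-17, -29]]  ->  [[899440402353, 1536970554400], [-528087598387, -902400077583]]
... * rho(a^-1) = [[3, -1], [-8, 3]]  ->  [[-9597443228141, 3711471260847], [5634937825503, -2179112634362]]
... * rho(a^-1) = [[3, -1], [-8, 3]]  ->  [[-58484099771199, 20731857010682], [34337714551405, -12172275728589]]
tr = -58484099771199 + -12172275728589 = -70656375499788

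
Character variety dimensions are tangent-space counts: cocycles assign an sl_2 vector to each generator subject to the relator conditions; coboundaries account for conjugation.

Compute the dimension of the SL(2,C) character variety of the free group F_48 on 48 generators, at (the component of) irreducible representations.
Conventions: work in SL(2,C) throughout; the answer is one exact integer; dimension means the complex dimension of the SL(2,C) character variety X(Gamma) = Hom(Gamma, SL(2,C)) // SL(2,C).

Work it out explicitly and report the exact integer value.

141

Here Gamma is free of rank 48 — no relator constrains a cocycle.
So Z^1 = (sl_2)^48 in full: dim Z^1 = 144.
Irreducibility makes the coboundary map sl_2 -> Z^1 injective (trivial centralizer), so dim B^1 = 3.
dim X = dim H^1 = dim Z^1 - dim B^1 = 144 - 3 = 141.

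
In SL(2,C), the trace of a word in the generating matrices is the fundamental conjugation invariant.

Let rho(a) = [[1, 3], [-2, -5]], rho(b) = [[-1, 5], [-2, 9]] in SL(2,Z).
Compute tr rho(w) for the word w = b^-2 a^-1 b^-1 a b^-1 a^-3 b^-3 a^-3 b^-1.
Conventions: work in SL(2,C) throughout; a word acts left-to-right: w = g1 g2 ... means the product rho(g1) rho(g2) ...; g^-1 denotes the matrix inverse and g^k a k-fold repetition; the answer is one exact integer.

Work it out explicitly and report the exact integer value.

rho(b^-1) = [[9, -5], [2, -1]]
... * rho(b^-1) = [[9, -5], [2, -1]]  ->  [[71, -40], [16, -9]]
... * rho(a^-1) = [[-5, -3], [2, 1]]  ->  [[-435, -253], [-98, -57]]
... * rho(b^-1) = [[9, -5], [2, -1]]  ->  [[-4421, 2428], [-996, 547]]
... * rho(a) = [[1, 3], [-2, -5]]  ->  [[-9277, -25403], [-2090, -5723]]
... * rho(b^-1) = [[9, -5], [2, -1]]  ->  [[-134299, 71788], [-30256, 16173]]
... * rho(a^-1) = [[-5, -3], [2, 1]]  ->  [[815071, 474685], [183626, 106941]]
... * rho(a^-1) = [[-5, -3], [2, 1]]  ->  [[-3125985, -1970528], [-704248, -443937]]
... * rho(a^-1) = [[-5, -3], [2, 1]]  ->  [[11688869, 7407427], [2633366, 1668807]]
... * rho(b^-1) = [[9, -5], [2, -1]]  ->  [[120014675, -65851772], [27037908, -14835637]]
... * rho(b^-1) = [[9, -5], [2, -1]]  ->  [[948428531, -534221603], [213669898, -120353903]]
... * rho(b^-1) = [[9, -5], [2, -1]]  ->  [[7467413573, -4207921052], [1682321276, -947995587]]
... * rho(a^-1) = [[-5, -3], [2, 1]]  ->  [[-45752909969, -26610161771], [-10307597554, -5994959415]]
... * rho(a^-1) = [[-5, -3], [2, 1]]  ->  [[175544226303, 110648568136], [39548068940, 24927833247]]
... * rho(a^-1) = [[-5, -3], [2, 1]]  ->  [[-656423995243, -415984110773], [-147884678206, -93716373573]]
... * rho(b^-1) = [[9, -5], [2, -1]]  ->  [[-6739784178733, 3698104086988], [-1518394851000, 833139764603]]
tr = -6739784178733 + 833139764603 = -5906644414130

-5906644414130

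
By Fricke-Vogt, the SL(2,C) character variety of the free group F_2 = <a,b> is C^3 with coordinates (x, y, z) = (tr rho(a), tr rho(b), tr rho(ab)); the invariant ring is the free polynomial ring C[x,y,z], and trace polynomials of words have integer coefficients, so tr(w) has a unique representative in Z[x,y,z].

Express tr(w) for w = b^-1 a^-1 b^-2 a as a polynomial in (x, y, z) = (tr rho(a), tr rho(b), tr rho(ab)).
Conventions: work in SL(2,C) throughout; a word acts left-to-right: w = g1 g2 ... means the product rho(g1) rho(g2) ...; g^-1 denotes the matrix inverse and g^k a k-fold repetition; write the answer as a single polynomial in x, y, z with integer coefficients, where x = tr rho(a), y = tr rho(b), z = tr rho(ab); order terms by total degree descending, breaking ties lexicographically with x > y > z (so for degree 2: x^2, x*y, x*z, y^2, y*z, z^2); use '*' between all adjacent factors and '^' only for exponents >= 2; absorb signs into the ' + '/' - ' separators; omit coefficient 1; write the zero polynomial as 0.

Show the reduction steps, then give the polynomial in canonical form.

x*y^2*z - x^2*y - y*z^2 + y

and tr(b^-1) = tr(b) = y
next, tr(b^-2) = tr(b^-1) * tr(b) - tr(1) = y^2 - 2
and tr(a b a) = tr(a) * tr(b a) - tr(b) = x*z - y
and tr(a b a b) = tr(b a) * tr(b a) - tr(1)   [split at repeated b] = z^2 - 2
tr(b^-1 a b a) = tr(a b a) * tr(b) - tr(a b a b) = x*y*z - y^2 - z^2 + 2
tr(b^-1 a b a^-1) = tr(b^-1 a b) * tr(a) - tr(b^-1 a b a) = -x*y*z + x^2 + y^2 + z^2 - 2
tr(a^-1 b^-2 a b) = tr(b^-1 a b a^-1) * tr(b) - tr(b^-1 a b a^-1 b) = -x*y^2*z + x^2*y + y^3 + y*z^2 - 3*y
and tr(b^-1 a^-1 b^-2 a) = tr(a^-1 b^-2 a) * tr(b) - tr(a^-1 b^-2 a b) = x*y^2*z - x^2*y - y*z^2 + y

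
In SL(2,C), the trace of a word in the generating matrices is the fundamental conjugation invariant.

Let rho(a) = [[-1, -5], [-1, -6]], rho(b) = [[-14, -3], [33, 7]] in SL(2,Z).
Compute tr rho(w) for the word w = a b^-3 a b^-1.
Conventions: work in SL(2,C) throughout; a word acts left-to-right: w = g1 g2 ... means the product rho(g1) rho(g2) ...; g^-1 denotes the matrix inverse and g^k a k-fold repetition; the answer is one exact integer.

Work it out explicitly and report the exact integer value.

rho(a) = [[-1, -5], [-1, -6]]
... * rho(b^-1) = [[7, 3], [-33, -14]]  ->  [[158, 67], [191, 81]]
... * rho(b^-1) = [[7, 3], [-33, -14]]  ->  [[-1105, -464], [-1336, -561]]
... * rho(b^-1) = [[7, 3], [-33, -14]]  ->  [[7577, 3181], [9161, 3846]]
... * rho(a) = [[-1, -5], [-1, -6]]  ->  [[-10758, -56971], [-13007, -68881]]
... * rho(b^-1) = [[7, 3], [-33, -14]]  ->  [[1804737, 765320], [2182024, 925313]]
tr = 1804737 + 925313 = 2730050

2730050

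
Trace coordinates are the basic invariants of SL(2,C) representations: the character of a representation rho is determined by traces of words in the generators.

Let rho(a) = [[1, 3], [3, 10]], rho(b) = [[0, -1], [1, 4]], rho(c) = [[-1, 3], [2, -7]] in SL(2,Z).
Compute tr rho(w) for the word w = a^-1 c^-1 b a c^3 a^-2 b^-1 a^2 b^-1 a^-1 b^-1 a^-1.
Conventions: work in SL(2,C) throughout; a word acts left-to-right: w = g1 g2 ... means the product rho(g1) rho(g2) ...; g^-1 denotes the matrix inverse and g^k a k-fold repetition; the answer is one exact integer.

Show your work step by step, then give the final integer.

-165883649534

rho(a^-1) = [[10, -3], [-3, 1]]
... * rho(c^-1) = [[-7, -3], [-2, -1]]  ->  [[-64, -27], [19, 8]]
... * rho(b) = [[0, -1], [1, 4]]  ->  [[-27, -44], [8, 13]]
... * rho(a) = [[1, 3], [3, 10]]  ->  [[-159, -521], [47, 154]]
... * rho(c) = [[-1, 3], [2, -7]]  ->  [[-883, 3170], [261, -937]]
... * rho(c) = [[-1, 3], [2, -7]]  ->  [[7223, -24839], [-2135, 7342]]
... * rho(c) = [[-1, 3], [2, -7]]  ->  [[-56901, 195542], [16819, -57799]]
... * rho(a^-1) = [[10, -3], [-3, 1]]  ->  [[-1155636, 366245], [341587, -108256]]
... * rho(a^-1) = [[10, -3], [-3, 1]]  ->  [[-12655095, 3833153], [3740638, -1133017]]
... * rho(b^-1) = [[4, 1], [-1, 0]]  ->  [[-54453533, -12655095], [16095569, 3740638]]
... * rho(a) = [[1, 3], [3, 10]]  ->  [[-92418818, -289911549], [27317483, 85693087]]
... * rho(a) = [[1, 3], [3, 10]]  ->  [[-962153465, -3176371944], [284396744, 938883319]]
... * rho(b^-1) = [[4, 1], [-1, 0]]  ->  [[-672241916, -962153465], [198703657, 284396744]]
... * rho(a^-1) = [[10, -3], [-3, 1]]  ->  [[-3835958765, 1054572283], [1133846338, -311714227]]
... * rho(b^-1) = [[4, 1], [-1, 0]]  ->  [[-16398407343, -3835958765], [4847099579, 1133846338]]
... * rho(a^-1) = [[10, -3], [-3, 1]]  ->  [[-152476197135, 45359263264], [45069456776, -13407452399]]
tr = -152476197135 + -13407452399 = -165883649534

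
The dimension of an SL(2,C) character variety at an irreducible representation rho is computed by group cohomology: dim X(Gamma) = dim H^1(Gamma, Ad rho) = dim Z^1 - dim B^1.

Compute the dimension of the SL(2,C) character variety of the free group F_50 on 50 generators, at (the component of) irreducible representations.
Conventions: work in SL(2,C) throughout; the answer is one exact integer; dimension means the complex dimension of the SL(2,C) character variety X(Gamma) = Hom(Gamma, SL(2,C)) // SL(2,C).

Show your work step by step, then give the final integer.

Gamma = F_50 has 50 generators and no relators.
So Z^1 = (sl_2)^50 in full: dim Z^1 = 150.
At an irreducible rho the centralizer of the image in sl_2 is 0, so the coboundary map sl_2 -> Z^1 is injective: dim B^1 = 3.
dim H^1 = 150 - 3 = 147, which is dim X.

147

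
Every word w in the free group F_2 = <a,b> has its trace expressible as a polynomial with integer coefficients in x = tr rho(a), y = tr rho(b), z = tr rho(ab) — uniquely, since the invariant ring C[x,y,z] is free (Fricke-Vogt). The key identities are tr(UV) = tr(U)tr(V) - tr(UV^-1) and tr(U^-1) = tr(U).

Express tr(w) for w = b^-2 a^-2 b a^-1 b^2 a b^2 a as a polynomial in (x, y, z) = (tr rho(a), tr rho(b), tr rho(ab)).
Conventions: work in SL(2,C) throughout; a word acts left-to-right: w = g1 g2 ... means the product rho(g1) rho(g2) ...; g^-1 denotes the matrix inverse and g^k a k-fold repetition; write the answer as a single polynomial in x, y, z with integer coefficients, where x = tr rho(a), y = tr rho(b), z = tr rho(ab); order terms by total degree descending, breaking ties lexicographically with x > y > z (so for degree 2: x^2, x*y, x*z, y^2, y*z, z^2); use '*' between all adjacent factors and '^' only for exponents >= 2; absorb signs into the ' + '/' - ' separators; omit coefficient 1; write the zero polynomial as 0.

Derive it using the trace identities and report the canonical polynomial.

reduce: tr(a b a b) = tr(a b) tr(a b) - tr(1)   [split at a repeated a] = z^2 - 2
so tr(a b a) = tr(a) tr(b a) - tr(b)   [square of a] = x*z - y
tr(a b^2 a b) = tr(b) tr(a b a b) - tr(a b a)   [square of b] = y*z^2 - x*z - y
tr(b^2 a) = tr(b) tr(a b) - tr(a)   [square of b] = y*z - x
reduce: tr(b^2) = tr(b) tr(b) - tr(1)   [square of b] = y^2 - 2
reduce: tr(a b^2 a) = tr(a) tr(b^2 a) - tr(b^2)   [square of a] = x*y*z - x^2 - y^2 + 2
so tr(b^2 a b^2 a) = tr(b) tr(a b^2 a b) - tr(a b^2 a)   [square of b] = y^2*z^2 - 2*x*y*z + x^2 - 2
so tr(a b^3 a b) = tr(b) tr(a b a b^2) - tr(a b a b)   [square of b] = y^2*z^2 - x*y*z - y^2 - z^2 + 2
tr(a b^3 a) = tr(b) tr(b a^2 b) - tr(b a^2)   [square of b] = x*y^2*z - x^2*y - y^3 - x*z + 3*y
so tr(b^3 a b^2 a) = tr(b) tr(a b^3 a b) - tr(a b^3 a)   [square of b] = y^3*z^2 - 2*x*y^2*z + x^2*y - y*z^2 + x*z - y
tr(b a b^2) = tr(b) tr(a b^2) - tr(a b)   [square of b] = y^2*z - x*y - z
reduce: tr(b^2 a b^2) = tr(b) tr(b a b^2) - tr(b a b)   [square of b] = y^3*z - x*y^2 - 2*y*z + x
so tr(b^3 a b^2) = tr(b) tr(b^2 a b^2) - tr(b^2 a b)   [square of b] = y^4*z - x*y^3 - 3*y^2*z + 2*x*y + z
tr(a b^3 a b^2 a) = tr(a) tr(b^3 a b^2 a) - tr(b^3 a b^2)   [square of a] = x*y^3*z^2 - 2*x^2*y^2*z - y^4*z + x^3*y + x*y^3 - x*y*z^2 + x^2*z + 3*y^2*z - 3*x*y - z
reduce: tr(a b a b a b) = tr(b a) tr(b a b a) - tr(b^-1 a^-1)   [split at a repeated b] = z^3 - 3*z
tr(a b a b a) = tr(a) tr(b a b a) - tr(b a b)   [square of a] = x*z^2 - y*z - x
reduce: tr(a b a b^2 a b) = tr(b) tr(a b a b a b) - tr(a b a b a)   [square of b] = y*z^3 - x*z^2 - 2*y*z + x
tr(a b a b^2 a) = tr(a) tr(b a b^2 a) - tr(b a b^2)   [square of a] = x*y*z^2 - x^2*z - y^2*z + z
tr(b a b^2 a b a b) = tr(b) tr(a b a b^2 a b) - tr(a b a b^2 a)   [square of b] = y^2*z^3 - 2*x*y*z^2 + x^2*z - y^2*z + x*y - z
reduce: tr(a b^3 a b^2 a b) = tr(b) tr(b a b^2 a b a b) - tr(b a b^2 a b a)   [square of b] = y^3*z^3 - 2*x*y^2*z^2 + x^2*y*z - y^3*z - y*z^3 + x*y^2 + x*z^2 + y*z - x
tr(b^3 a b^2 a b^-1 a) = tr(a b^3 a b^2 a) tr(b) - tr(a b^3 a b^2 a b)   [inverse elimination on b] = x*y^4*z^2 - 2*x^2*y^3*z - y^5*z - y^3*z^3 + x^3*y^2 + x*y^4 + x*y^2*z^2 + 4*y^3*z + y*z^3 - 4*x*y^2 - x*z^2 - 2*y*z + x
tr(a^-1 b^3 a b^2 a b^-1) = tr(b^3 a b^2 a b^-1) tr(a) - tr(b^3 a b^2 a b^-1 a)   [inverse elimination on a] = -x*y^4*z^2 + 2*x^2*y^3*z + y^5*z + y^3*z^3 - x^3*y^2 - x*y^4 - 2*x^2*y*z - 4*y^3*z - y*z^3 + x^3 + 4*x*y^2 + x*z^2 + 2*y*z - 3*x
so tr(b^2 a b^2 a b^-2 a^-1 b) = tr(a^-1 b^3 a b^2 a b^-1) tr(b) - tr(a^-1 b^3 a b^2 a)   [inverse elimination on b] = -x*y^5*z^2 + 2*x^2*y^4*z + y^6*z + y^4*z^3 - x^3*y^3 - x*y^5 - 2*x^2*y^2*z - 5*y^4*z - y^2*z^3 + x^3*y + 5*x*y^3 + x*y*z^2 + 5*y^2*z - 5*x*y - z
tr(a b^2 a b^2 a) = tr(a) tr(b^2 a b^2 a) - tr(b^2 a b^2)   [square of a] = x*y^2*z^2 - 2*x^2*y*z - y^3*z + x^3 + x*y^2 + 2*y*z - 3*x
reduce: tr(b a b^2 a b^2 a b) = tr(b) tr(a b^2 a b^2 a b) - tr(a b^2 a b^2 a)   [square of b] = y^3*z^3 - 3*x*y^2*z^2 + 3*x^2*y*z - x^3 - 3*y*z + 3*x
tr(a b a b a b a b) = tr(b a b a) tr(b a b a) - tr(1)   [split at a repeated b] = z^4 - 4*z^2 + 2
tr(a b a b a b a) = tr(a) tr(b a b a b a) - tr(b a b a b)   [square of a] = x*z^3 - y*z^2 - 2*x*z + y
reduce: tr(a b^2 a b a b a b) = tr(b) tr(a b a b a b a b) - tr(a b a b a b a)   [square of b] = y*z^4 - x*z^3 - 3*y*z^2 + 2*x*z + y
so tr(a b^2 a b a b a) = tr(a) tr(b^2 a b a b a) - tr(b^2 a b a b)   [square of a] = x*y*z^3 - x^2*z^2 - y^2*z^2 - x*y*z + x^2 + y^2 + z^2 - 2
so tr(b a b^2 a b^2 a b a) = tr(b) tr(a b^2 a b a b a b) - tr(a b^2 a b a b a)   [square of b] = y^2*z^4 - 2*x*y*z^3 + x^2*z^2 - 2*y^2*z^2 + 3*x*y*z - x^2 - z^2 + 2
tr(a^-1 b a b^2 a b^2 a b) = tr(b a b^2 a b^2 a b) tr(a) - tr(b a b^2 a b^2 a b a)   [inverse elimination on a] = x*y^3*z^3 - 3*x^2*y^2*z^2 - y^2*z^4 + 3*x^3*y*z + 2*x*y*z^3 - x^4 - x^2*z^2 + 2*y^2*z^2 - 6*x*y*z + 4*x^2 + z^2 - 2
tr(b^-1 a^-1 b a b^2 a b^2 a) = tr(a^-1 b a b^2 a b^2 a) tr(b) - tr(a^-1 b a b^2 a b^2 a b)   [inverse elimination on b] = -x*y^3*z^3 + 3*x^2*y^2*z^2 + y^4*z^2 + y^2*z^4 - 3*x^3*y*z - 2*x*y^3*z - 2*x*y*z^3 + x^4 + x^2*y^2 + x^2*z^2 - 3*y^2*z^2 + 7*x*y*z - 4*x^2 - y^2 - z^2 + 2
so tr(b^2 a b^2 a b^-2 a^-1 b a) = tr(b^-1 a^-1 b a b^2 a b^2 a) tr(b) - tr(b^-1 a^-1 b a b^2 a b^2 a b)   [inverse elimination on b] = -x*y^4*z^3 + 3*x^2*y^3*z^2 + y^5*z^2 + y^3*z^4 - 3*x^3*y^2*z - 2*x*y^4*z - 2*x*y^2*z^3 + x^4*y + x^2*y^3 + x^2*y*z^2 - 4*y^3*z^2 + 9*x*y^2*z - 5*x^2*y - y^3 - x*z + 3*y
so tr(a^-1 b a^-1 b^2 a b^2 a b^-2) = tr(b^2 a b^2 a b^-2 a^-1 b) tr(a) - tr(b^2 a b^2 a b^-2 a^-1 b a)   [inverse elimination on a] = -x^2*y^5*z^2 + 2*x^3*y^4*z + x*y^6*z + 2*x*y^4*z^3 - x^4*y^3 - x^2*y^5 - 3*x^2*y^3*z^2 - y^5*z^2 - y^3*z^4 + x^3*y^2*z - 3*x*y^4*z + x*y^2*z^3 + 4*x^2*y^3 + 4*y^3*z^2 - 4*x*y^2*z + y^3 - 3*y
tr(b^2 a b^2 a b^-1 a) = tr(a b^2 a b^2 a) tr(b) - tr(a b^2 a b^2 a b)   [inverse elimination on b] = x*y^3*z^2 - 2*x^2*y^2*z - y^4*z - y^2*z^3 + x^3*y + x*y^3 + 2*x*y*z^2 - x^2*z + 3*y^2*z - 4*x*y + z
reduce: tr(a^-1 b^2 a b^2 a b^-1) = tr(b^2 a b^2 a b^-1) tr(a) - tr(b^2 a b^2 a b^-1 a)   [inverse elimination on a] = -x*y^3*z^2 + 2*x^2*y^2*z + y^4*z + y^2*z^3 - x^3*y - x*y^3 - x*y*z^2 - 3*y^2*z + 3*x*y - z
tr(b^-2 a^-2 b a^-1 b^2 a b^2 a) = tr(a^-1 b a^-1 b^2 a b^2 a b^-2) tr(a) - tr(a^-1 b a^-1 b^2 a b^2 a b^-2 a)   [inverse elimination on a] = -x^3*y^5*z^2 + 2*x^4*y^4*z + x^2*y^6*z + 2*x^2*y^4*z^3 - x^5*y^3 - x^3*y^5 - 3*x^3*y^3*z^2 - x*y^5*z^2 - x*y^3*z^4 + x^4*y^2*z - 3*x^2*y^4*z + x^2*y^2*z^3 + 4*x^3*y^3 + 5*x*y^3*z^2 - 6*x^2*y^2*z - y^4*z - y^2*z^3 + x^3*y + 2*x*y^3 + x*y*z^2 + 3*y^2*z - 6*x*y + z

-x^3*y^5*z^2 + 2*x^4*y^4*z + x^2*y^6*z + 2*x^2*y^4*z^3 - x^5*y^3 - x^3*y^5 - 3*x^3*y^3*z^2 - x*y^5*z^2 - x*y^3*z^4 + x^4*y^2*z - 3*x^2*y^4*z + x^2*y^2*z^3 + 4*x^3*y^3 + 5*x*y^3*z^2 - 6*x^2*y^2*z - y^4*z - y^2*z^3 + x^3*y + 2*x*y^3 + x*y*z^2 + 3*y^2*z - 6*x*y + z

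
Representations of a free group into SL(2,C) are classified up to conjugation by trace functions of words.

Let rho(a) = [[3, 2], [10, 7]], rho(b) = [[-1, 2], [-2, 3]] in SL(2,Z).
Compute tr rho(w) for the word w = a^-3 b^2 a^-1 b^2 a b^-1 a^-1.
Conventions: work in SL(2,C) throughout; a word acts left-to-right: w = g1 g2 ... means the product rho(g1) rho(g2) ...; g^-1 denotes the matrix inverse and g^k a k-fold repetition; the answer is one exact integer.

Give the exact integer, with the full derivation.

-42847390

rho(a^-1) = [[7, -2], [-10, 3]]
... * rho(a^-1) = [[7, -2], [-10, 3]]  ->  [[69, -20], [-100, 29]]
... * rho(a^-1) = [[7, -2], [-10, 3]]  ->  [[683, -198], [-990, 287]]
... * rho(b) = [[-1, 2], [-2, 3]]  ->  [[-287, 772], [416, -1119]]
... * rho(b) = [[-1, 2], [-2, 3]]  ->  [[-1257, 1742], [1822, -2525]]
... * rho(a^-1) = [[7, -2], [-10, 3]]  ->  [[-26219, 7740], [38004, -11219]]
... * rho(b) = [[-1, 2], [-2, 3]]  ->  [[10739, -29218], [-15566, 42351]]
... * rho(b) = [[-1, 2], [-2, 3]]  ->  [[47697, -66176], [-69136, 95921]]
... * rho(a) = [[3, 2], [10, 7]]  ->  [[-518669, -367838], [751802, 533175]]
... * rho(b^-1) = [[3, -2], [2, -1]]  ->  [[-2291683, 1405176], [3321756, -2036779]]
... * rho(a^-1) = [[7, -2], [-10, 3]]  ->  [[-30093541, 8798894], [43620082, -12753849]]
tr = -30093541 + -12753849 = -42847390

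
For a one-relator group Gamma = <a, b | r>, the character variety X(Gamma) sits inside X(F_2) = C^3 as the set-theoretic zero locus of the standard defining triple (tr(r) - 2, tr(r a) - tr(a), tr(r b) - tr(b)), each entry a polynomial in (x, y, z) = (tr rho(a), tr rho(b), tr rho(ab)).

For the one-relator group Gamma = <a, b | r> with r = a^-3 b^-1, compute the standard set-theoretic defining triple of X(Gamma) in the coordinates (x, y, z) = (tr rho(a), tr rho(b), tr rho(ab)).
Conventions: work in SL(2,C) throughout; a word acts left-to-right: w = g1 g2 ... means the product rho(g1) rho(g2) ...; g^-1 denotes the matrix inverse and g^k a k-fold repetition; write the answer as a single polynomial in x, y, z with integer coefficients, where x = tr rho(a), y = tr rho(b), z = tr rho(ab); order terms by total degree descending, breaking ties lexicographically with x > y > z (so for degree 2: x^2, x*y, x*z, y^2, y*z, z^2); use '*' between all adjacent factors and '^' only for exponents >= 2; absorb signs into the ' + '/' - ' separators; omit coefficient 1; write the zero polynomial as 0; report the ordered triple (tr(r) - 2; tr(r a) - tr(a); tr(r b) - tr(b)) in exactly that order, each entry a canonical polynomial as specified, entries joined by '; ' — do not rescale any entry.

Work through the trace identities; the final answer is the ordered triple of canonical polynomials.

and trace(a^-1) = trace(a) = x
and trace(a^-1 b) = trace(b)*trace(a) - trace(b a)  (eliminate a^-1) = x*y - z
trace(a^-1 b^-1) = trace(a^-1)*trace(b) - trace(a^-1 b)  (eliminate b^-1) = z
trace(a^-1 b^-1 a^-1) = trace(a^-1 b^-1)*trace(a) - trace(a^-1 b^-1 a)  (eliminate a^-1) = x*z - y
trace(a^-3 b^-1) = trace(a^-1 b^-1 a^-1)*trace(a) - trace(a^-1 b^-1)  (eliminate a^-1) = x^2*z - x*y - z
trace(a^-2) = trace(a^-1)*trace(a) - trace(1)  (eliminate a^-1) = x^2 - 2
trace(a^-3) = trace(a^-2)*trace(a) - trace(a^-1)  (eliminate a^-1) = x^3 - 3*x
assemble the triple (trace(r) - 2; trace(r a) - x; trace(r b) - y)

x^2*z - x*y - z - 2; x*z - x - y; x^3 - 3*x - y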